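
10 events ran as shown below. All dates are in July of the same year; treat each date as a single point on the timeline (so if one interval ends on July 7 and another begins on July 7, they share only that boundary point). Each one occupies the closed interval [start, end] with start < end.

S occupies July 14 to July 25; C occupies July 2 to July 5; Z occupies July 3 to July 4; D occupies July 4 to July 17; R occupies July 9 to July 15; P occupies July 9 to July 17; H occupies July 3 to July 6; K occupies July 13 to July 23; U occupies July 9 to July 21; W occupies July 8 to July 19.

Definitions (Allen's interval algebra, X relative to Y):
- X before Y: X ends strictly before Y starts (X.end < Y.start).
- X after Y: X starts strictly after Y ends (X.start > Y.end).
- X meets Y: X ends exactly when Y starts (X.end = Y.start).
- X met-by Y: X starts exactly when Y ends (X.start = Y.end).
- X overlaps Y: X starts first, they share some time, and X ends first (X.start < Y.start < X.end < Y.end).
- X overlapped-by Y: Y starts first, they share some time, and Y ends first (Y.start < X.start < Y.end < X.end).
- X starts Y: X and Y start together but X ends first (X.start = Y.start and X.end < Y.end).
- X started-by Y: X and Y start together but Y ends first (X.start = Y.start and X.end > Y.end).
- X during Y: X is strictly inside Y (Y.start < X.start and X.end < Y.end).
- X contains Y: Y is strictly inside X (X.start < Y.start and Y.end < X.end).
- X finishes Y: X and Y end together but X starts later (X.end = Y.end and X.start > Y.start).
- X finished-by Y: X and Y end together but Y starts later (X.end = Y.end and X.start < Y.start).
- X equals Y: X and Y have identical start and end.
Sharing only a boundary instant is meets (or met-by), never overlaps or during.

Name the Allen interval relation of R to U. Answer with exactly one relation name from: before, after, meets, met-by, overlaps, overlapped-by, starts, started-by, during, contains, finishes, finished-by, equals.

starts

R = [July 9, July 15]; U = [July 9, July 21].
Compare endpoints: R.start = U.start, R.start < U.end, R.end > U.start, R.end < U.end.
That pattern is 'starts'.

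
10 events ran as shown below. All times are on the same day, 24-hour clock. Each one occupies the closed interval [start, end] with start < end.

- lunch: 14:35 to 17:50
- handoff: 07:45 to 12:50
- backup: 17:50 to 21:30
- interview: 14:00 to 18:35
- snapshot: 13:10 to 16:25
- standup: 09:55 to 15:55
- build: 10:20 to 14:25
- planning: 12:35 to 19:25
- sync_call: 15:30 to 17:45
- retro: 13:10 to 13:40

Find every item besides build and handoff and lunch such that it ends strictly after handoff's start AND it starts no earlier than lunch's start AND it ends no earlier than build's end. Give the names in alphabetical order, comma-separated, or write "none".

Conditions: its end is strictly after handoff's start (X.end > 07:45) AND its start is no earlier than lunch's start (X.start >= 14:35) AND its end is no earlier than build's end (X.end >= 14:25).
backup: end 21:30 > 07:45? ✓; start 17:50 >= 14:35? ✓; end 21:30 >= 14:25? ✓ → yes.
interview: end 18:35 > 07:45? ✓; start 14:00 >= 14:35? ✗; end 18:35 >= 14:25? ✓ → no.
planning: end 19:25 > 07:45? ✓; start 12:35 >= 14:35? ✗; end 19:25 >= 14:25? ✓ → no.
retro: end 13:40 > 07:45? ✓; start 13:10 >= 14:35? ✗; end 13:40 >= 14:25? ✗ → no.
snapshot: end 16:25 > 07:45? ✓; start 13:10 >= 14:35? ✗; end 16:25 >= 14:25? ✓ → no.
standup: end 15:55 > 07:45? ✓; start 09:55 >= 14:35? ✗; end 15:55 >= 14:25? ✓ → no.
sync_call: end 17:45 > 07:45? ✓; start 15:30 >= 14:35? ✓; end 17:45 >= 14:25? ✓ → yes.
Result: backup, sync_call.

backup, sync_call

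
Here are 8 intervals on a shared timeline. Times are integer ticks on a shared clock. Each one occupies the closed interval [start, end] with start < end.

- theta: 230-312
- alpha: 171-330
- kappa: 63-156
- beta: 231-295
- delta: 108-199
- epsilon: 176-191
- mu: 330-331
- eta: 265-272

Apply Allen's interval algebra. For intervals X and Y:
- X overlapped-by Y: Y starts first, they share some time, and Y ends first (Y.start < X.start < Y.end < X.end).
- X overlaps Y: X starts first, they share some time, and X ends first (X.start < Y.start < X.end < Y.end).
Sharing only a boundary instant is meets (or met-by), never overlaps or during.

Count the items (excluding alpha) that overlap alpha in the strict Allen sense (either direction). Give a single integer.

1

Target alpha = [171, 330].
beta [231, 295] → during → no.
delta [108, 199] → overlaps → counts.
epsilon [176, 191] → during → no.
eta [265, 272] → during → no.
kappa [63, 156] → before → no.
mu [330, 331] → met-by → no.
theta [230, 312] → during → no.
Total: 1.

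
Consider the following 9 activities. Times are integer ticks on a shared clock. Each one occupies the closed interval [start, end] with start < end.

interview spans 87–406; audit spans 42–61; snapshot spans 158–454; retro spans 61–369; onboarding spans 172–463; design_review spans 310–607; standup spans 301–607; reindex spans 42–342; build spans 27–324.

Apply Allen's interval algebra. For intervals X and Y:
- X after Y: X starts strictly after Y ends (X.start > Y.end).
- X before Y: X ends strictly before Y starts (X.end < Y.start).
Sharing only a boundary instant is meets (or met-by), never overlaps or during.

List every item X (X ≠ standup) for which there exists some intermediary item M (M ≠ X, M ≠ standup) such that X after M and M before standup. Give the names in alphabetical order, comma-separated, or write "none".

design_review, interview, onboarding, snapshot

Target standup = [301, 607].
Intermediaries M with M before standup: audit.
Via audit — items with X after audit: design_review, interview, onboarding, snapshot.
Union: design_review, interview, onboarding, snapshot.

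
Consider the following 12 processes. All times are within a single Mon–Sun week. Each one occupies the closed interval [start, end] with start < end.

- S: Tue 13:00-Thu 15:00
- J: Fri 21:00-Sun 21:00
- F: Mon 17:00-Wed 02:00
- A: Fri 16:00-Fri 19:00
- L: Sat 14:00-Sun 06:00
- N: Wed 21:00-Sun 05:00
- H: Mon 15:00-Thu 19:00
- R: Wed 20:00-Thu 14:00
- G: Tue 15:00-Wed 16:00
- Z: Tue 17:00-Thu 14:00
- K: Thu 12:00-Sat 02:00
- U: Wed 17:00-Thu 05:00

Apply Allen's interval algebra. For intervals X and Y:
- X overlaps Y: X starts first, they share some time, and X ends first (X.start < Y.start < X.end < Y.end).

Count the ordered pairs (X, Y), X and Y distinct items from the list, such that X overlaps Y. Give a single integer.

17

Checking all 132 ordered pairs for relation 'overlaps'; matching pairs in alphabetical order:
(F, G): F overlaps G ✓
(F, S): F overlaps S ✓
(F, Z): F overlaps Z ✓
(G, Z): G overlaps Z ✓
(H, K): H overlaps K ✓
(H, N): H overlaps N ✓
(K, J): K overlaps J ✓
(N, J): N overlaps J ✓
(N, L): N overlaps L ✓
(R, K): R overlaps K ✓
(R, N): R overlaps N ✓
(S, K): S overlaps K ✓
(S, N): S overlaps N ✓
(U, N): U overlaps N ✓
(U, R): U overlaps R ✓
(Z, K): Z overlaps K ✓
(Z, N): Z overlaps N ✓
Count: 17.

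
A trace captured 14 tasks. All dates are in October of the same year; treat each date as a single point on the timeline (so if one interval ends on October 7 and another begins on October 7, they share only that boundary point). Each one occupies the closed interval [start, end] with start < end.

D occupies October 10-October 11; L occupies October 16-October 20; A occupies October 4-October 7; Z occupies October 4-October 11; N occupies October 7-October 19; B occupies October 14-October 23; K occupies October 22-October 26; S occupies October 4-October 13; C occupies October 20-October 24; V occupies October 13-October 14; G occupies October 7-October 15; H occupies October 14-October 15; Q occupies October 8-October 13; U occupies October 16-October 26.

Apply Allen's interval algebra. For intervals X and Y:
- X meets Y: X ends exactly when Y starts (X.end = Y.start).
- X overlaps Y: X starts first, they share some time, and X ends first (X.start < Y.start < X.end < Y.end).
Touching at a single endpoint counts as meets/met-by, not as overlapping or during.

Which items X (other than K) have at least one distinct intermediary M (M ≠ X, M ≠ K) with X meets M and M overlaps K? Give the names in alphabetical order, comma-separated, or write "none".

Target K = [October 22, October 26].
Intermediaries M with M overlaps K: B, C.
Via B — items with X meets B: V.
Via C — items with X meets C: L.
Union: L, V.

L, V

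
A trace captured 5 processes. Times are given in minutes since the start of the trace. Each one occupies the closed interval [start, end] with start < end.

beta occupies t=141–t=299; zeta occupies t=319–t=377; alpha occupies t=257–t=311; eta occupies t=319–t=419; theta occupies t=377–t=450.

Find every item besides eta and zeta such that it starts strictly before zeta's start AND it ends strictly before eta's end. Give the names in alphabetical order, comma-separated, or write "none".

alpha, beta

Conditions: its start is strictly before zeta's start (X.start < t=319) AND its end is strictly before eta's end (X.end < t=419).
alpha: start t=257 < t=319? ✓; end t=311 < t=419? ✓ → yes.
beta: start t=141 < t=319? ✓; end t=299 < t=419? ✓ → yes.
theta: start t=377 < t=319? ✗; end t=450 < t=419? ✗ → no.
Result: alpha, beta.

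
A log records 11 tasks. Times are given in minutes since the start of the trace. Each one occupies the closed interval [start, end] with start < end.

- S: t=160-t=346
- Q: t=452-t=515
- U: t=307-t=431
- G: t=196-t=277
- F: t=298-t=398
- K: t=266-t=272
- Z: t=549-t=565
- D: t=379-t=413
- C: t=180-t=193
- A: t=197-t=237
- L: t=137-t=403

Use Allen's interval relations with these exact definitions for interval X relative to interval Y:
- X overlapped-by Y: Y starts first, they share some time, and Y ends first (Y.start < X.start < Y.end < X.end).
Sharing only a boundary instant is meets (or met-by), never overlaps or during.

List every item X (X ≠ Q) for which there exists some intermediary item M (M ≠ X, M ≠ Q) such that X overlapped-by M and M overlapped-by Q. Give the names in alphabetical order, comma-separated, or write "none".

none

Target Q = [t=452, t=515].
Intermediaries M with M overlapped-by Q: none.
Union: none.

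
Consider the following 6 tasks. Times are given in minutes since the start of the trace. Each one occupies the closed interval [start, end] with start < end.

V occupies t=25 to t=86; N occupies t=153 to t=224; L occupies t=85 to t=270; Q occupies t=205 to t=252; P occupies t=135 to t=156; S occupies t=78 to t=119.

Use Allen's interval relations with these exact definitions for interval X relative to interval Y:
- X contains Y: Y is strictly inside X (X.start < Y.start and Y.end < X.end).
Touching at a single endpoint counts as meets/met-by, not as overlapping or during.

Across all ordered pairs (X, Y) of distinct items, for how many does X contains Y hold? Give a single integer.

Checking all 30 ordered pairs for relation 'contains'; matching pairs in alphabetical order:
(L, N): L contains N ✓
(L, P): L contains P ✓
(L, Q): L contains Q ✓
Count: 3.

3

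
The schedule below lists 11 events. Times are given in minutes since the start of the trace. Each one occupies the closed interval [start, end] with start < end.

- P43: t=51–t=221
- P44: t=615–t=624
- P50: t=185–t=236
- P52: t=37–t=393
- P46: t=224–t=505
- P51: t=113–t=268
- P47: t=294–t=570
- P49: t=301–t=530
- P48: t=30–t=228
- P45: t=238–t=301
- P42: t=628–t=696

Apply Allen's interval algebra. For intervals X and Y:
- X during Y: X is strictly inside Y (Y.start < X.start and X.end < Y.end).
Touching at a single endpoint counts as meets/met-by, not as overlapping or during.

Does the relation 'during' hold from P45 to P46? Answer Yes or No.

Yes

P45 = [t=238, t=301], P46 = [t=224, t=505].
Actual relation of P45 to P46: during.
Asked whether 'during' holds → Yes.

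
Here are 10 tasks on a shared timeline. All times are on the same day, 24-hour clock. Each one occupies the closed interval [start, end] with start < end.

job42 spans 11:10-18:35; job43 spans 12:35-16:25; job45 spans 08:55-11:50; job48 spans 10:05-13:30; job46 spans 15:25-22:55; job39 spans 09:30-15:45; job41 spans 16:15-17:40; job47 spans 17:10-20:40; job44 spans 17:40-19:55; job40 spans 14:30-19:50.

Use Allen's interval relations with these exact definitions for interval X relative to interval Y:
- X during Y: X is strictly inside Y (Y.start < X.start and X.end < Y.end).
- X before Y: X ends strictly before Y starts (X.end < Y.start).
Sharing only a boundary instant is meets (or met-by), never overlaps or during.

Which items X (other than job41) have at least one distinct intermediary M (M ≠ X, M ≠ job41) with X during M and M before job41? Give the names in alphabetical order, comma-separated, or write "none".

job48

Target job41 = [16:15, 17:40].
Intermediaries M with M before job41: job39, job45, job48.
Via job39 — items with X during job39: job48.
Via job45 — items with X during job45: none.
Via job48 — items with X during job48: none.
Union: job48.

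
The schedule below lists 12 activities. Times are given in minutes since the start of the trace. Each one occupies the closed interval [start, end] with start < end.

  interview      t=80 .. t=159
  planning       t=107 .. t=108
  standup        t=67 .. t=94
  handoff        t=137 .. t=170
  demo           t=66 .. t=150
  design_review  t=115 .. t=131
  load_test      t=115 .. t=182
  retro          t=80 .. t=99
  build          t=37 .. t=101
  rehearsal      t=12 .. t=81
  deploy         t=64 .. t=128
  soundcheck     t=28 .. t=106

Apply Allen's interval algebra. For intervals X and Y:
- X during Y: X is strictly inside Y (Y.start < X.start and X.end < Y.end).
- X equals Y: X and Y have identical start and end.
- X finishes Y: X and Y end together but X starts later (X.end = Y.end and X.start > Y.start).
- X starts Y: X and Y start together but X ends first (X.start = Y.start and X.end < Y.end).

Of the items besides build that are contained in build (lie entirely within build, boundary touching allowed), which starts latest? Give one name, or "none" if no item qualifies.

retro

Target build = [t=37, t=101].
demo [t=66, t=150] → overlapped-by → excluded.
deploy [t=64, t=128] → overlapped-by → excluded.
design_review [t=115, t=131] → after → excluded.
handoff [t=137, t=170] → after → excluded.
interview [t=80, t=159] → overlapped-by → excluded.
load_test [t=115, t=182] → after → excluded.
planning [t=107, t=108] → after → excluded.
rehearsal [t=12, t=81] → overlaps → excluded.
retro [t=80, t=99] → during → candidate.
soundcheck [t=28, t=106] → contains → excluded.
standup [t=67, t=94] → during → candidate.
Among candidates, latest start is t=80 → retro.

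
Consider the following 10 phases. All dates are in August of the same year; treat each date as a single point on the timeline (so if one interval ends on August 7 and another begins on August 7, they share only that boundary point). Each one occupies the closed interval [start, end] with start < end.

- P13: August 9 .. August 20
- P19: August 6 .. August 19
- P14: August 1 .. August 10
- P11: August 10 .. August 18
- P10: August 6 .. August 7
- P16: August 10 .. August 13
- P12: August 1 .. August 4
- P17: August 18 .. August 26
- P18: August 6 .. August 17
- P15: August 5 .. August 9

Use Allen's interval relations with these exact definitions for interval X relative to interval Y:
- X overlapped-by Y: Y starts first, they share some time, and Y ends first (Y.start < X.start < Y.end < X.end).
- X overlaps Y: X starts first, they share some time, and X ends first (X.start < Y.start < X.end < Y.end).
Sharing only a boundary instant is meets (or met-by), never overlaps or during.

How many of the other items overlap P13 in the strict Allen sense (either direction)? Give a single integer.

Target P13 = [August 9, August 20].
P10 [August 6, August 7] → before → no.
P11 [August 10, August 18] → during → no.
P12 [August 1, August 4] → before → no.
P14 [August 1, August 10] → overlaps → counts.
P15 [August 5, August 9] → meets → no.
P16 [August 10, August 13] → during → no.
P17 [August 18, August 26] → overlapped-by → counts.
P18 [August 6, August 17] → overlaps → counts.
P19 [August 6, August 19] → overlaps → counts.
Total: 4.

4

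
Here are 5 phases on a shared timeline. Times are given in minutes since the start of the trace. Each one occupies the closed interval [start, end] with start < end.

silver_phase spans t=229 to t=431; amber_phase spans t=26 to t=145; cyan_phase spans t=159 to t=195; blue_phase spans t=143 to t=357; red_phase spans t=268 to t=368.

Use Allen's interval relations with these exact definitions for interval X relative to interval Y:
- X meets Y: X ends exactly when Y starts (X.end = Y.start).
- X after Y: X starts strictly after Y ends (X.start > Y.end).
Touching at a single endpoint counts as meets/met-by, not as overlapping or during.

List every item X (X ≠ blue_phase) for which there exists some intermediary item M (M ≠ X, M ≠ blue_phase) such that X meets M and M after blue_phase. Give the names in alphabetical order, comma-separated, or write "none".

none

Target blue_phase = [t=143, t=357].
Intermediaries M with M after blue_phase: none.
Union: none.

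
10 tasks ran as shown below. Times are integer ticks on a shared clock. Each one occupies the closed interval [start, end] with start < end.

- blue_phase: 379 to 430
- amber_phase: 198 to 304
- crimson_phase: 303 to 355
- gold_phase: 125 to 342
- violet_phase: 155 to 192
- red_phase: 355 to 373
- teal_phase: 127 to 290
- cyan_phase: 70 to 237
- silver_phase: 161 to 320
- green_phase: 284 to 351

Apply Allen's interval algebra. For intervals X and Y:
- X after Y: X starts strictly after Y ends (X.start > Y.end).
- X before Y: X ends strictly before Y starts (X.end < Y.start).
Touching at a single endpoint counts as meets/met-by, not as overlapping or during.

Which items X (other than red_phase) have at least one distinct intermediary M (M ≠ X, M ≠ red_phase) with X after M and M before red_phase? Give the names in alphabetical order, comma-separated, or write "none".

amber_phase, blue_phase, crimson_phase, green_phase

Target red_phase = [355, 373].
Intermediaries M with M before red_phase: amber_phase, cyan_phase, gold_phase, green_phase, silver_phase, teal_phase, violet_phase.
Via amber_phase — items with X after amber_phase: blue_phase.
Via cyan_phase — items with X after cyan_phase: blue_phase, crimson_phase, green_phase.
Via gold_phase — items with X after gold_phase: blue_phase.
Via green_phase — items with X after green_phase: blue_phase.
Via silver_phase — items with X after silver_phase: blue_phase.
Via teal_phase — items with X after teal_phase: blue_phase, crimson_phase.
Via violet_phase — items with X after violet_phase: amber_phase, blue_phase, crimson_phase, green_phase.
Union: amber_phase, blue_phase, crimson_phase, green_phase.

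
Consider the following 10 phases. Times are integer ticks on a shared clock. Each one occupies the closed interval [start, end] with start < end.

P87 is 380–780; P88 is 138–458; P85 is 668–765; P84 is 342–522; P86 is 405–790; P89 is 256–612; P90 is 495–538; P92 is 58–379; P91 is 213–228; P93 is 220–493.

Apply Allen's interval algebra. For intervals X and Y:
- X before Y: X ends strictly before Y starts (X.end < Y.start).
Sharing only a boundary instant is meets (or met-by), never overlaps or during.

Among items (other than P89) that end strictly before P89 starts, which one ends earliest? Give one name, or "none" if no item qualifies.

Target P89 = [256, 612].
P84 [342, 522] → during → excluded.
P85 [668, 765] → after → excluded.
P86 [405, 790] → overlapped-by → excluded.
P87 [380, 780] → overlapped-by → excluded.
P88 [138, 458] → overlaps → excluded.
P90 [495, 538] → during → excluded.
P91 [213, 228] → before → candidate.
P92 [58, 379] → overlaps → excluded.
P93 [220, 493] → overlaps → excluded.
Among candidates, earliest end is 228 → P91.

P91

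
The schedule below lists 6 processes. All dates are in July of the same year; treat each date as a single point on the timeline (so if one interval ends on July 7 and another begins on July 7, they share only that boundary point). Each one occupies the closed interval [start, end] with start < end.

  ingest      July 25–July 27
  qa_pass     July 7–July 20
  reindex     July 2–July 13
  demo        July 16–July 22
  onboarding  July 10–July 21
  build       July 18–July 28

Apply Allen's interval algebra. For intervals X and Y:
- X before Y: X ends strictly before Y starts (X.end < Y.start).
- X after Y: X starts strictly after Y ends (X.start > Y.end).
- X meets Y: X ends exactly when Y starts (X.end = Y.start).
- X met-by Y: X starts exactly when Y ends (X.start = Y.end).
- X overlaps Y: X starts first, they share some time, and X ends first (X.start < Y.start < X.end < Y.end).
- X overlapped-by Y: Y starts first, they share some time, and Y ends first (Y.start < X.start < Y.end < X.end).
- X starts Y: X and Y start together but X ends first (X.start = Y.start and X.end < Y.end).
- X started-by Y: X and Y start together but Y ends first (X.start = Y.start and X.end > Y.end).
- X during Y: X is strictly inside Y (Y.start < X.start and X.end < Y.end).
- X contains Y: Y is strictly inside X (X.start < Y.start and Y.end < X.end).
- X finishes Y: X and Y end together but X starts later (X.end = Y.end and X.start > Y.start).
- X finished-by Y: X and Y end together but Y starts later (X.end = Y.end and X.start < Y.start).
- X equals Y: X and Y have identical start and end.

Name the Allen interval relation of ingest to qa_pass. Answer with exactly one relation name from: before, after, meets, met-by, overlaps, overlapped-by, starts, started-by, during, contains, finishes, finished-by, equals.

ingest = [July 25, July 27]; qa_pass = [July 7, July 20].
Compare endpoints: ingest.start > qa_pass.start, ingest.start > qa_pass.end, ingest.end > qa_pass.start, ingest.end > qa_pass.end.
That pattern is 'after'.

after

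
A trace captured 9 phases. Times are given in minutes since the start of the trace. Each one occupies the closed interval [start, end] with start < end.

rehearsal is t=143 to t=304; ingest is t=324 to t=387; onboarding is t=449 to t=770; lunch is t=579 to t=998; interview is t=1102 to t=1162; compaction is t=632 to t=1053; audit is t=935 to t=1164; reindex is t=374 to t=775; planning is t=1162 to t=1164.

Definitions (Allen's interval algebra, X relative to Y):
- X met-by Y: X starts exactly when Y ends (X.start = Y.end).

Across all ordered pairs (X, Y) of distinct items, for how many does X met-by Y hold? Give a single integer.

Checking all 72 ordered pairs for relation 'met-by'; matching pairs in alphabetical order:
(planning, interview): planning met-by interview ✓
Count: 1.

1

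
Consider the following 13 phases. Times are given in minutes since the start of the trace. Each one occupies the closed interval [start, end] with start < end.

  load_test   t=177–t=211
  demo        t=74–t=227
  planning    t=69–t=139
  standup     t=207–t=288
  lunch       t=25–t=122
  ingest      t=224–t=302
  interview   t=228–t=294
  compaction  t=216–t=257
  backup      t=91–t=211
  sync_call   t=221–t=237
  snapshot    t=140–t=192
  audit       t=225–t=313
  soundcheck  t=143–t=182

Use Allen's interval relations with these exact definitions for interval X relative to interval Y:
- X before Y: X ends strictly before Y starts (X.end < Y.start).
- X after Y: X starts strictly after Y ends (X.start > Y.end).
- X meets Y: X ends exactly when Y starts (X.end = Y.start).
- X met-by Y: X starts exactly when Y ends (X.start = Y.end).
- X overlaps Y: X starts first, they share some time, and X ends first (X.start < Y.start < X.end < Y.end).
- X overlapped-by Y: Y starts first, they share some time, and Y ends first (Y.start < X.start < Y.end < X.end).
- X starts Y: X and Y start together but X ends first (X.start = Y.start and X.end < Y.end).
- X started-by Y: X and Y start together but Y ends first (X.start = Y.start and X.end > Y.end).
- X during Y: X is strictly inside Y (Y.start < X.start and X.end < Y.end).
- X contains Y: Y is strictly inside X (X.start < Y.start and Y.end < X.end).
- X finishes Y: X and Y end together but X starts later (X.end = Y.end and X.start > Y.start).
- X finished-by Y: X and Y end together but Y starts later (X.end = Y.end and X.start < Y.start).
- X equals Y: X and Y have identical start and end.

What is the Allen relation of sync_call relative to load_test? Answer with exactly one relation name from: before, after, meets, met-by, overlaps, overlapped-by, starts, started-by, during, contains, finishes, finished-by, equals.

sync_call = [t=221, t=237]; load_test = [t=177, t=211].
Compare endpoints: sync_call.start > load_test.start, sync_call.start > load_test.end, sync_call.end > load_test.start, sync_call.end > load_test.end.
That pattern is 'after'.

after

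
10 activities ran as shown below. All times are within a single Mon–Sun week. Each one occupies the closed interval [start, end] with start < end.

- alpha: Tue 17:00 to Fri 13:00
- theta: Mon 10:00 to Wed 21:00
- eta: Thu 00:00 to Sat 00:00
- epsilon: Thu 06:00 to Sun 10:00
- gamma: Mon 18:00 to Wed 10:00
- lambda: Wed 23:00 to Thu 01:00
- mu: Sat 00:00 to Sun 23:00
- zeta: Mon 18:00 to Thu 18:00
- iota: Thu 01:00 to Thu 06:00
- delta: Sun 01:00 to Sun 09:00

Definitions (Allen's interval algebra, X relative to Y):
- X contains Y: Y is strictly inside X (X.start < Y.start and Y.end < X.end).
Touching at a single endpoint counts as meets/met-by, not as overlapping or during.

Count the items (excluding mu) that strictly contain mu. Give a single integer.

0

Target mu = [Sat 00:00, Sun 23:00].
alpha [Tue 17:00, Fri 13:00] → before → no.
delta [Sun 01:00, Sun 09:00] → during → no.
epsilon [Thu 06:00, Sun 10:00] → overlaps → no.
eta [Thu 00:00, Sat 00:00] → meets → no.
gamma [Mon 18:00, Wed 10:00] → before → no.
iota [Thu 01:00, Thu 06:00] → before → no.
lambda [Wed 23:00, Thu 01:00] → before → no.
theta [Mon 10:00, Wed 21:00] → before → no.
zeta [Mon 18:00, Thu 18:00] → before → no.
Total: 0.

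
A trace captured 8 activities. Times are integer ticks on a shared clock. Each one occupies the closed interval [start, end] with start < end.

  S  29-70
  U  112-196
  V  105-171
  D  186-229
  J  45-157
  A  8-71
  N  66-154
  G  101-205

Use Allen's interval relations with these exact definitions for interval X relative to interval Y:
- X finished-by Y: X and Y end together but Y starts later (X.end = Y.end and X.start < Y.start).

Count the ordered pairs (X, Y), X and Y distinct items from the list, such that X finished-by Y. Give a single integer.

Checking all 56 ordered pairs for relation 'finished-by'; matching pairs in alphabetical order:
No pair satisfies it.
Count: 0.

0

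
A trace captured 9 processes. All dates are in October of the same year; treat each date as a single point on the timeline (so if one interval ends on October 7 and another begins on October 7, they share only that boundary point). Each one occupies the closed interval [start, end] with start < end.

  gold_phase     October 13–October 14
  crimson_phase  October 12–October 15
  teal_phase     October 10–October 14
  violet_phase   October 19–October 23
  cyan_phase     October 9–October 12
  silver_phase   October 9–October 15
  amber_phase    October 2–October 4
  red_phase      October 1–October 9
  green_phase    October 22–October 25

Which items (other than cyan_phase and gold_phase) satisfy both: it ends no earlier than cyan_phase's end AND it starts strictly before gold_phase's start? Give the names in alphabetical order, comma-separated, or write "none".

crimson_phase, silver_phase, teal_phase

Conditions: its end is no earlier than cyan_phase's end (X.end >= October 12) AND its start is strictly before gold_phase's start (X.start < October 13).
amber_phase: end October 4 >= October 12? ✗; start October 2 < October 13? ✓ → no.
crimson_phase: end October 15 >= October 12? ✓; start October 12 < October 13? ✓ → yes.
green_phase: end October 25 >= October 12? ✓; start October 22 < October 13? ✗ → no.
red_phase: end October 9 >= October 12? ✗; start October 1 < October 13? ✓ → no.
silver_phase: end October 15 >= October 12? ✓; start October 9 < October 13? ✓ → yes.
teal_phase: end October 14 >= October 12? ✓; start October 10 < October 13? ✓ → yes.
violet_phase: end October 23 >= October 12? ✓; start October 19 < October 13? ✗ → no.
Result: crimson_phase, silver_phase, teal_phase.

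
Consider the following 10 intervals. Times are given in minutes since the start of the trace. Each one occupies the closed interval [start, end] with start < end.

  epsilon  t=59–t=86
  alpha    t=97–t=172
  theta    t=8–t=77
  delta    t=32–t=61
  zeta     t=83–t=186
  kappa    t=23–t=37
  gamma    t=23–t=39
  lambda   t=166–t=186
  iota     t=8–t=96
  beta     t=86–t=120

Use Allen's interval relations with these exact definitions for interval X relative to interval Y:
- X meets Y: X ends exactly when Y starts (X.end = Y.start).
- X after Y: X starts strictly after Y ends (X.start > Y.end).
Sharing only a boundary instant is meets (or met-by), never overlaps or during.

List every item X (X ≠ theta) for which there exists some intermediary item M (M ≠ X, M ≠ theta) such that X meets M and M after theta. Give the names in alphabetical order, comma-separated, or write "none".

Target theta = [t=8, t=77].
Intermediaries M with M after theta: alpha, beta, lambda, zeta.
Via alpha — items with X meets alpha: none.
Via beta — items with X meets beta: epsilon.
Via lambda — items with X meets lambda: none.
Via zeta — items with X meets zeta: none.
Union: epsilon.

epsilon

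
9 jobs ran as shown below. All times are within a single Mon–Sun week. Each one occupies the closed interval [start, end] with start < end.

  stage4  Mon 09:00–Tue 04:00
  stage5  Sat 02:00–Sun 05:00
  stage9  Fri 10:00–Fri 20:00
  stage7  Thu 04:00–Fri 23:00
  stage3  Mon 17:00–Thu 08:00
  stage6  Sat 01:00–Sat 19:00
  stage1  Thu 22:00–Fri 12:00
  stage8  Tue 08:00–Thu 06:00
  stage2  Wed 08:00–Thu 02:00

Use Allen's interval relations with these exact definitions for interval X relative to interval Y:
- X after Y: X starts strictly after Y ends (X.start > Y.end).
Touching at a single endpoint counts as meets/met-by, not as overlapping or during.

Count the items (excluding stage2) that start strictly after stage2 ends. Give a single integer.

5

Target stage2 = [Wed 08:00, Thu 02:00].
stage1 [Thu 22:00, Fri 12:00] → after → counts.
stage3 [Mon 17:00, Thu 08:00] → contains → no.
stage4 [Mon 09:00, Tue 04:00] → before → no.
stage5 [Sat 02:00, Sun 05:00] → after → counts.
stage6 [Sat 01:00, Sat 19:00] → after → counts.
stage7 [Thu 04:00, Fri 23:00] → after → counts.
stage8 [Tue 08:00, Thu 06:00] → contains → no.
stage9 [Fri 10:00, Fri 20:00] → after → counts.
Total: 5.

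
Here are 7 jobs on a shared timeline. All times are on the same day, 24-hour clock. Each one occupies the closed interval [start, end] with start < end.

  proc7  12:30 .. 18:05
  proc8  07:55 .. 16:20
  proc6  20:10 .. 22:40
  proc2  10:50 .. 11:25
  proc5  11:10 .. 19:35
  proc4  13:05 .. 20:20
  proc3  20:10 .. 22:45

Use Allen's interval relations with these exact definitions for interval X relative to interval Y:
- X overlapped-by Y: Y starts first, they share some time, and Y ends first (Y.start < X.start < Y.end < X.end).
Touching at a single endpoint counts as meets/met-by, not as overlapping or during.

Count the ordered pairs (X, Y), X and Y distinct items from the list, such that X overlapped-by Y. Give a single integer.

8

Checking all 42 ordered pairs for relation 'overlapped-by'; matching pairs in alphabetical order:
(proc3, proc4): proc3 overlapped-by proc4 ✓
(proc4, proc5): proc4 overlapped-by proc5 ✓
(proc4, proc7): proc4 overlapped-by proc7 ✓
(proc4, proc8): proc4 overlapped-by proc8 ✓
(proc5, proc2): proc5 overlapped-by proc2 ✓
(proc5, proc8): proc5 overlapped-by proc8 ✓
(proc6, proc4): proc6 overlapped-by proc4 ✓
(proc7, proc8): proc7 overlapped-by proc8 ✓
Count: 8.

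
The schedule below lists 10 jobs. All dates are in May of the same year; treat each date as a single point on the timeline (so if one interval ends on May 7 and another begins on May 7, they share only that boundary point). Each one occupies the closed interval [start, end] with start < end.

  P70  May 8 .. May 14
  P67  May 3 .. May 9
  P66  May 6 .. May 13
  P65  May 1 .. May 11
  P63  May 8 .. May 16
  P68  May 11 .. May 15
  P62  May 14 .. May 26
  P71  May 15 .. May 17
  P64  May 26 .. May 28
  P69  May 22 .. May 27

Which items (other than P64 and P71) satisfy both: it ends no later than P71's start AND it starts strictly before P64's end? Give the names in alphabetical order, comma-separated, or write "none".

P65, P66, P67, P68, P70

Conditions: its end is no later than P71's start (X.end <= May 15) AND its start is strictly before P64's end (X.start < May 28).
P62: end May 26 <= May 15? ✗; start May 14 < May 28? ✓ → no.
P63: end May 16 <= May 15? ✗; start May 8 < May 28? ✓ → no.
P65: end May 11 <= May 15? ✓; start May 1 < May 28? ✓ → yes.
P66: end May 13 <= May 15? ✓; start May 6 < May 28? ✓ → yes.
P67: end May 9 <= May 15? ✓; start May 3 < May 28? ✓ → yes.
P68: end May 15 <= May 15? ✓; start May 11 < May 28? ✓ → yes.
P69: end May 27 <= May 15? ✗; start May 22 < May 28? ✓ → no.
P70: end May 14 <= May 15? ✓; start May 8 < May 28? ✓ → yes.
Result: P65, P66, P67, P68, P70.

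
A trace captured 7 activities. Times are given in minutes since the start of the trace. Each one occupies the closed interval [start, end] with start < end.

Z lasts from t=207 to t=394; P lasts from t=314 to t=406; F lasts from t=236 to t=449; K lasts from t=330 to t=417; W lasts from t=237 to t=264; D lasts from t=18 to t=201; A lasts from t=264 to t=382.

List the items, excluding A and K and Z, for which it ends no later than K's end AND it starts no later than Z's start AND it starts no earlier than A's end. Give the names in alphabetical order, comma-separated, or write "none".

Conditions: its end is no later than K's end (X.end <= t=417) AND its start is no later than Z's start (X.start <= t=207) AND its start is no earlier than A's end (X.start >= t=382).
D: end t=201 <= t=417? ✓; start t=18 <= t=207? ✓; start t=18 >= t=382? ✗ → no.
F: end t=449 <= t=417? ✗; start t=236 <= t=207? ✗; start t=236 >= t=382? ✗ → no.
P: end t=406 <= t=417? ✓; start t=314 <= t=207? ✗; start t=314 >= t=382? ✗ → no.
W: end t=264 <= t=417? ✓; start t=237 <= t=207? ✗; start t=237 >= t=382? ✗ → no.
Result: none.

none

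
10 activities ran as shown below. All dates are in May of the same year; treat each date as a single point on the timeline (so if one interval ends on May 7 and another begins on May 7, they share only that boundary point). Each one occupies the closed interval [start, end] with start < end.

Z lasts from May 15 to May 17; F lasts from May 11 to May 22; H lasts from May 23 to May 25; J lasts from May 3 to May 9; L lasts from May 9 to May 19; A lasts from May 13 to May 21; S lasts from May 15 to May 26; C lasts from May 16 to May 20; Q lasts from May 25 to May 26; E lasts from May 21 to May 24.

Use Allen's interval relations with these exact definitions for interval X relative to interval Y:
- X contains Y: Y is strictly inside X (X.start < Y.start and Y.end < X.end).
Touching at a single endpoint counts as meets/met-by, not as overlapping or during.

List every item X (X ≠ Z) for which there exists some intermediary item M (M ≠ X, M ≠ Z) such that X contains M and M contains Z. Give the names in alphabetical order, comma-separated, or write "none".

Target Z = [May 15, May 17].
Intermediaries M with M contains Z: A, F, L.
Via A — items with X contains A: F.
Via F — items with X contains F: none.
Via L — items with X contains L: none.
Union: F.

F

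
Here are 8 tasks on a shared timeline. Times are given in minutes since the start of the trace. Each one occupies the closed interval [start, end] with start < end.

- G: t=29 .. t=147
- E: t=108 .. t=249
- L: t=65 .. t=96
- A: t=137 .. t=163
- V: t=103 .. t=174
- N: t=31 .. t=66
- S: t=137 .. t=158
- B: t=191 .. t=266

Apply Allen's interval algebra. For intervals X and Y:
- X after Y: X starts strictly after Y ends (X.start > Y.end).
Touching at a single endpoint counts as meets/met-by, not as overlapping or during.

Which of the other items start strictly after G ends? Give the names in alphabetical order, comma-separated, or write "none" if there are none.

B

Target G = [t=29, t=147].
A [t=137, t=163] → overlapped-by → no.
B [t=191, t=266] → after → yes.
E [t=108, t=249] → overlapped-by → no.
L [t=65, t=96] → during → no.
N [t=31, t=66] → during → no.
S [t=137, t=158] → overlapped-by → no.
V [t=103, t=174] → overlapped-by → no.
Result: B.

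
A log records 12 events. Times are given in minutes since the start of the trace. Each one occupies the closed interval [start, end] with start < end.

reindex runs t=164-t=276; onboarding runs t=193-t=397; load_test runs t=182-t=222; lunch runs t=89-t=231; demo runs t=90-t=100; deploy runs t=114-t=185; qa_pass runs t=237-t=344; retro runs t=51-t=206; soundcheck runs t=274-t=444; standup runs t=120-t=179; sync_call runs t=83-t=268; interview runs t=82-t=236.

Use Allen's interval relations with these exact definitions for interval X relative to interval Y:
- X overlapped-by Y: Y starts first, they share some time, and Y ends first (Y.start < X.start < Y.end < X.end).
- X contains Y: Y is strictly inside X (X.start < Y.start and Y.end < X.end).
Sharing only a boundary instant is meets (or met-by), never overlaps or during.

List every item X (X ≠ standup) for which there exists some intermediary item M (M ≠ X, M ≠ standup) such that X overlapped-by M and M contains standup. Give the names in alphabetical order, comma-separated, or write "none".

interview, load_test, lunch, onboarding, qa_pass, reindex, sync_call

Target standup = [t=120, t=179].
Intermediaries M with M contains standup: deploy, interview, lunch, retro, sync_call.
Via deploy — items with X overlapped-by deploy: load_test, reindex.
Via interview — items with X overlapped-by interview: onboarding, reindex, sync_call.
Via lunch — items with X overlapped-by lunch: onboarding, reindex.
Via retro — items with X overlapped-by retro: interview, load_test, lunch, onboarding, reindex, sync_call.
Via sync_call — items with X overlapped-by sync_call: onboarding, qa_pass, reindex.
Union: interview, load_test, lunch, onboarding, qa_pass, reindex, sync_call.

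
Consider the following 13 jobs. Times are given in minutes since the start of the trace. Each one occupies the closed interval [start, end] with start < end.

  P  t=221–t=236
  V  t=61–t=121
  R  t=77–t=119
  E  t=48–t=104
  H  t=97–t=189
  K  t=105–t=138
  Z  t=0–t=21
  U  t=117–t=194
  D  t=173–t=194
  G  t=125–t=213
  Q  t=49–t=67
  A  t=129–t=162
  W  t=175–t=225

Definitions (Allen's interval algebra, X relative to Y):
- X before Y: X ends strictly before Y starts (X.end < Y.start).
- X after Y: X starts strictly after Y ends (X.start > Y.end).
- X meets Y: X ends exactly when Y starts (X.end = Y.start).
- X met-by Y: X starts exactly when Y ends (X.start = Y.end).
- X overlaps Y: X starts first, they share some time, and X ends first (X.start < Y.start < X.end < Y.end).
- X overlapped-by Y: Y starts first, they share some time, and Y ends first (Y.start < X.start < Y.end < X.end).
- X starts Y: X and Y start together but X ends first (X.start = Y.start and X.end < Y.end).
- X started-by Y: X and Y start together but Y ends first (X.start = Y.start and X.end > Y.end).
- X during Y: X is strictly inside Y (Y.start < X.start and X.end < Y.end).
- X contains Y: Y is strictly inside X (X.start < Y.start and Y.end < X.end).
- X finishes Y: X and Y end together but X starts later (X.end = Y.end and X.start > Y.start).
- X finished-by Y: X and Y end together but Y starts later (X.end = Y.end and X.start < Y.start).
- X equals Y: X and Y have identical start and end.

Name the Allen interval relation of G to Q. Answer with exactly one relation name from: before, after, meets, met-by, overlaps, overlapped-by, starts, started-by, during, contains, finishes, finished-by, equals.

G = [t=125, t=213]; Q = [t=49, t=67].
Compare endpoints: G.start > Q.start, G.start > Q.end, G.end > Q.start, G.end > Q.end.
That pattern is 'after'.

after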